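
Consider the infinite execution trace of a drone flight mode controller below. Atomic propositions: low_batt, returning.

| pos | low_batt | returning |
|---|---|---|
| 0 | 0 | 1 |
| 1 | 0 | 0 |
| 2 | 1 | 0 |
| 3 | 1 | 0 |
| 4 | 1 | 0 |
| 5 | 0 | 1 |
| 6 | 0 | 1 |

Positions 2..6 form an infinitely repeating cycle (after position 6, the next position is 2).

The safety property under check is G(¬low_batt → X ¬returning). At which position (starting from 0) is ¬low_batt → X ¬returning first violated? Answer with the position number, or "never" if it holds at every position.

5

Check ¬low_batt → X ¬returning at each position in order: 0 ✓, 1 ✓, 2 ✓, 3 ✓, 4 ✓.
At position 5 the labels are {returning} and the next position 6 has {returning}, so ¬low_batt → X ¬returning is false there. This is the first violation.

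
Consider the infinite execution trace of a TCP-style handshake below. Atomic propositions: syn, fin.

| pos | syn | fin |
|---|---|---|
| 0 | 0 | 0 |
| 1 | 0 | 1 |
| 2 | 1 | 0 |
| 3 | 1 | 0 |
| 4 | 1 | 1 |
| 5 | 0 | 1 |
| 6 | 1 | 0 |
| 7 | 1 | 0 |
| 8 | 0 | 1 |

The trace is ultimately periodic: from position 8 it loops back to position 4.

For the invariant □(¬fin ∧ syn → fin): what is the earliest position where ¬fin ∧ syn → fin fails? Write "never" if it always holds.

Check ¬fin ∧ syn → fin at each position in order: 0 ✓, 1 ✓.
At position 2 the labels are {syn}, so ¬fin ∧ syn → fin is false there. This is the first violation.

2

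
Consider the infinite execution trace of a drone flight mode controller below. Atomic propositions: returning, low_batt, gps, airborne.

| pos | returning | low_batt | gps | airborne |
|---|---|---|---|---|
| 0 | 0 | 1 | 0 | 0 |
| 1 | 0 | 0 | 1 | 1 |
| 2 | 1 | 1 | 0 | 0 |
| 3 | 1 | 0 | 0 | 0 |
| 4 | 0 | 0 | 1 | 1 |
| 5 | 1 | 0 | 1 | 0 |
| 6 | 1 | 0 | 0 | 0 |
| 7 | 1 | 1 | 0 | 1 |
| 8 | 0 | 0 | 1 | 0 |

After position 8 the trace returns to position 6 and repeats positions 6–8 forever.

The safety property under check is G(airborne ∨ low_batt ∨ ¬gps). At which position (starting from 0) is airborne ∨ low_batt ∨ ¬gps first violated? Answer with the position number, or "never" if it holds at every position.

5

Check airborne ∨ low_batt ∨ ¬gps at each position in order: 0 ✓, 1 ✓, 2 ✓, 3 ✓, 4 ✓.
At position 5 the labels are {gps, returning}, so airborne ∨ low_batt ∨ ¬gps is false there. This is the first violation.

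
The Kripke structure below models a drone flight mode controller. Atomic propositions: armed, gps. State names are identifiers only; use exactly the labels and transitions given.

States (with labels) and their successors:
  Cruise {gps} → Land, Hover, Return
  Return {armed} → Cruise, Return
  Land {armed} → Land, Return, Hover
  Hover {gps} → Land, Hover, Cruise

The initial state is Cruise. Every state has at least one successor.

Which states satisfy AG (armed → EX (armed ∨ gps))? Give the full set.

{Cruise, Return, Land, Hover}

States satisfying armed → EX (armed ∨ gps): {Cruise, Return, Land, Hover}.
States satisfying AG (armed → EX (armed ∨ gps)): {Cruise, Return, Land, Hover}.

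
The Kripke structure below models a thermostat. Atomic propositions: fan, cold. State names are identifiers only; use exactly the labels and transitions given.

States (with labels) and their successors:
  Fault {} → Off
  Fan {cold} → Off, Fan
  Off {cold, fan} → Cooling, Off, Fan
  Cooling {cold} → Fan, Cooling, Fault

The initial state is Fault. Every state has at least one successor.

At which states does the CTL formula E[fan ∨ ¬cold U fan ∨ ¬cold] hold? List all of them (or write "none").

{Fault, Off}

States satisfying fan ∨ ¬cold: {Fault, Off}.
States satisfying E[fan ∨ ¬cold U fan ∨ ¬cold]: {Fault, Off}.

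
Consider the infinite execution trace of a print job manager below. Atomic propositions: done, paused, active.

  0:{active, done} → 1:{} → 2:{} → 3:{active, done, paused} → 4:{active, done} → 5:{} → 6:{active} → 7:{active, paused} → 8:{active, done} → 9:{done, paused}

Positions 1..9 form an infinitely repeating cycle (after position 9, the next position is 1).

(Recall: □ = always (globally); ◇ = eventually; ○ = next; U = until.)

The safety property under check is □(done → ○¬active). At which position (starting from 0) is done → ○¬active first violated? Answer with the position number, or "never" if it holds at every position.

3

Check done → ○¬active at each position in order: 0 ✓, 1 ✓, 2 ✓.
At position 3 the labels are {active, done, paused} and the next position 4 has {active, done}, so done → ○¬active is false there. This is the first violation.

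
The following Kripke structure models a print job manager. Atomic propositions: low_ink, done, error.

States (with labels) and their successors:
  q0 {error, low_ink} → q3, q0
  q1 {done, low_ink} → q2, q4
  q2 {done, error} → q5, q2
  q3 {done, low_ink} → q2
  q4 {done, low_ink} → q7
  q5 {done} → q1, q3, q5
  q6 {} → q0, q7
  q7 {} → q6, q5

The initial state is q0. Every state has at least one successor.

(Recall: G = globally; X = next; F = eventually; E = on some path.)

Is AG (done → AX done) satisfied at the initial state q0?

States satisfying done → AX done: {q0, q1, q2, q3, q5, q6, q7}.
States satisfying AG (done → AX done): ∅.
q4 is reachable from q0 and violates done → AX done, so AG fails at q0.
q0 ∉ Sat(AG (done → AX done)).

Violated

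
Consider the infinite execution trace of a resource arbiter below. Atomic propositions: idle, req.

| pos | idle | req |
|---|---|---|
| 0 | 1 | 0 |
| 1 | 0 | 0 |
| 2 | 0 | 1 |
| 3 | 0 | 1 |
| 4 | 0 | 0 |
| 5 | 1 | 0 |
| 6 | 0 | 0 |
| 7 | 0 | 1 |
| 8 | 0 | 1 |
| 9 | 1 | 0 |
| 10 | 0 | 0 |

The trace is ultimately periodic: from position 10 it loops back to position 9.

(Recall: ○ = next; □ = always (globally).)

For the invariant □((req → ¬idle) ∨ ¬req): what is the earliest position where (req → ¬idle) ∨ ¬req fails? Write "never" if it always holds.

(req → ¬idle) ∨ ¬req holds at every position 0..10, and those are all the positions the trace ever visits, so the invariant □((req → ¬idle) ∨ ¬req) is never violated.

never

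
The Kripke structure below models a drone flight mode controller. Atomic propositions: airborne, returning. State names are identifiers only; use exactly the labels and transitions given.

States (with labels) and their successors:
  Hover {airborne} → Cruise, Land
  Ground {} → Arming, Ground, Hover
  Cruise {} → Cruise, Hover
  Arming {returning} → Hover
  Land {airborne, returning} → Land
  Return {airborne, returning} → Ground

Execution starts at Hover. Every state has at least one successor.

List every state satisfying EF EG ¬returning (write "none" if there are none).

{Hover, Ground, Cruise, Arming, Return}

States satisfying EG ¬returning: {Hover, Ground, Cruise}.
States satisfying EF EG ¬returning: {Hover, Ground, Cruise, Arming, Return}.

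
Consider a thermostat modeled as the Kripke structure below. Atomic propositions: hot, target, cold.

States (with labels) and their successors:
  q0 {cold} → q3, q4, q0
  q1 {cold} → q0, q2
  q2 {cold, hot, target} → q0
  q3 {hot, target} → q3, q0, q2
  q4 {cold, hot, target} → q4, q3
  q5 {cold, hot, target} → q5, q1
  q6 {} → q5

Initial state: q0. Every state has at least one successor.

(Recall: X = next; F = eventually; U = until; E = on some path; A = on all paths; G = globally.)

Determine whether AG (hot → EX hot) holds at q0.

States satisfying hot → EX hot: {q0, q1, q3, q4, q5, q6}.
States satisfying AG (hot → EX hot): ∅.
q2 is reachable from q0 and violates hot → EX hot, so AG fails at q0.
q0 ∉ Sat(AG (hot → EX hot)).

Violated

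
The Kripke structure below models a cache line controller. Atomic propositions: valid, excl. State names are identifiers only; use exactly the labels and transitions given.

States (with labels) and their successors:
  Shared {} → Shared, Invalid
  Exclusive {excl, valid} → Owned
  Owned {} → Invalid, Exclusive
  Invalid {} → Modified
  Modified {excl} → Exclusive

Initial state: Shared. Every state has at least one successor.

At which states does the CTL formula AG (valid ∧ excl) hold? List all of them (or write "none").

States satisfying valid ∧ excl: {Exclusive}.
States satisfying AG (valid ∧ excl): ∅.

none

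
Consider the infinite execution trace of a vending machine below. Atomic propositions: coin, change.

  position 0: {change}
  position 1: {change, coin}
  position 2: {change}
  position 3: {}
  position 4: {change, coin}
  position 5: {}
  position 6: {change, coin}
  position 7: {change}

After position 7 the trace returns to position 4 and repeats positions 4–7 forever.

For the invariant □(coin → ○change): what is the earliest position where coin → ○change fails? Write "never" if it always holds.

Check coin → ○change at each position in order: 0 ✓, 1 ✓, 2 ✓, 3 ✓.
At position 4 the labels are {change, coin} and the next position 5 has {}, so coin → ○change is false there. This is the first violation.

4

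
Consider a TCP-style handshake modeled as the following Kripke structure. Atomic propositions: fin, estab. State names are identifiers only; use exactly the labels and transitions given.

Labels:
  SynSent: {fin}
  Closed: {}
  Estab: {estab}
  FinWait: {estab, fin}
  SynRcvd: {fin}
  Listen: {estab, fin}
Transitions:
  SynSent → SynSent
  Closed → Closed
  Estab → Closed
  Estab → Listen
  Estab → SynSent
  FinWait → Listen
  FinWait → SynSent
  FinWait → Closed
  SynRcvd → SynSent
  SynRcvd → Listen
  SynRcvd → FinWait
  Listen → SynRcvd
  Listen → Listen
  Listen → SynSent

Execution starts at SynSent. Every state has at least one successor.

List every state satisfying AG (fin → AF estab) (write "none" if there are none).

States satisfying fin → AF estab: {Closed, Estab, FinWait, Listen}.
States satisfying AG (fin → AF estab): {Closed}.

{Closed}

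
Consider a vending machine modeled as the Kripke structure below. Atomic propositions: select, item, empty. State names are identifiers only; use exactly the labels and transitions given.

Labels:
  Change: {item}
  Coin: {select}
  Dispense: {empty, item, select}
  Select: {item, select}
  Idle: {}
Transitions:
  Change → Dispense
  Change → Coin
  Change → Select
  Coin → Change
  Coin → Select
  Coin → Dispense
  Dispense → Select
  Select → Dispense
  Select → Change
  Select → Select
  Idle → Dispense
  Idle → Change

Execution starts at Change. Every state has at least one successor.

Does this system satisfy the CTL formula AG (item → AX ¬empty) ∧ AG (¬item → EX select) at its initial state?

States satisfying item → AX ¬empty: {Coin, Dispense, Idle}.
States satisfying AG (item → AX ¬empty): ∅.
States satisfying ¬item → EX select: {Change, Coin, Dispense, Select, Idle}.
States satisfying AG (¬item → EX select): {Change, Coin, Dispense, Select, Idle}.
States satisfying AG (item → AX ¬empty) ∧ AG (¬item → EX select): ∅.
Change ∉ Sat(AG (item → AX ¬empty) ∧ AG (¬item → EX select)).

Violated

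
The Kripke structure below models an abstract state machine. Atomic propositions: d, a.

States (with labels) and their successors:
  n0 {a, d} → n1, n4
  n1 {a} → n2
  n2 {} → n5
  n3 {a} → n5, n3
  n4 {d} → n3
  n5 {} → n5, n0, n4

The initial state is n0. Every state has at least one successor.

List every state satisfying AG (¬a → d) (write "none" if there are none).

none

States satisfying ¬a → d: {n0, n1, n3, n4}.
States satisfying AG (¬a → d): ∅.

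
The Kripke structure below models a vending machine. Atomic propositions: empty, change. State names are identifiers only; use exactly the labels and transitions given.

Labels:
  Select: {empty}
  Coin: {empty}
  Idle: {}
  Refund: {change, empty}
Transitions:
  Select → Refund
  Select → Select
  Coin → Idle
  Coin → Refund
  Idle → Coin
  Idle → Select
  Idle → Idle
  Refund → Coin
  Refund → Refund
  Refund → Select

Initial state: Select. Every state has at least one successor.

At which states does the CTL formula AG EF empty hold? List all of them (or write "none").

States satisfying EF empty: {Select, Coin, Idle, Refund}.
States satisfying AG EF empty: {Select, Coin, Idle, Refund}.

{Select, Coin, Idle, Refund}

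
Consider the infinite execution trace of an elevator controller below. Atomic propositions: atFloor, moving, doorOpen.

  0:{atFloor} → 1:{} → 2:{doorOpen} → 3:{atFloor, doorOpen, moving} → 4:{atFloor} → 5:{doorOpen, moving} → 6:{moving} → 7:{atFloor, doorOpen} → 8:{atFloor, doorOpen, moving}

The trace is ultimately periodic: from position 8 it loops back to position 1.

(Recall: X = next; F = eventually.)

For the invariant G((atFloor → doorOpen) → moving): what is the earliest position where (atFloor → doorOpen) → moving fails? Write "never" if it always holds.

1

Check (atFloor → doorOpen) → moving at each position in order: 0 ✓.
At position 1 the labels are {}, so (atFloor → doorOpen) → moving is false there. This is the first violation.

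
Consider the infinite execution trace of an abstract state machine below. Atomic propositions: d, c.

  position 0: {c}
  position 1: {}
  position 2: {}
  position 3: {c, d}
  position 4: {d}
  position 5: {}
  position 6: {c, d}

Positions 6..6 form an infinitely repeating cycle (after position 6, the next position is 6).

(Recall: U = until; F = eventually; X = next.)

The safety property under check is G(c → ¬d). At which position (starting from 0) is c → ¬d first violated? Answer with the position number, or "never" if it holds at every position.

3

Check c → ¬d at each position in order: 0 ✓, 1 ✓, 2 ✓.
At position 3 the labels are {c, d}, so c → ¬d is false there. This is the first violation.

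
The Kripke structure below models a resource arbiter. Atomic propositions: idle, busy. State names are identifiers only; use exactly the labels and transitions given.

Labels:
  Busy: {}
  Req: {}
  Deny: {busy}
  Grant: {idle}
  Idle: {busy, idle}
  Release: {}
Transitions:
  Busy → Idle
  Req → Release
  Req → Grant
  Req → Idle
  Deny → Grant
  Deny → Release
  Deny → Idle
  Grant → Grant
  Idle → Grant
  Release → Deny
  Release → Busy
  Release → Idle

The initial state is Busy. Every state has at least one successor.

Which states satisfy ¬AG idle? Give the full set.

States satisfying idle: {Grant, Idle}.
States satisfying AG idle: {Grant, Idle}.
States satisfying ¬AG idle: {Busy, Req, Deny, Release}.

{Busy, Req, Deny, Release}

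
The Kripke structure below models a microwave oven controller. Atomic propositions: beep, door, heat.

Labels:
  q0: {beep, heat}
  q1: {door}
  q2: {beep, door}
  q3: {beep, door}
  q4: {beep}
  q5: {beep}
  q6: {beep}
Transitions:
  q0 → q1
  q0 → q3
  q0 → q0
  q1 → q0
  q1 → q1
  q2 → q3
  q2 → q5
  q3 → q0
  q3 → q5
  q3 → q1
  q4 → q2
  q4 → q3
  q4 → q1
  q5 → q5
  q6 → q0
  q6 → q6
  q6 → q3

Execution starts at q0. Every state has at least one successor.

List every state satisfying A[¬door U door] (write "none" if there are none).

States satisfying ¬door: {q0, q4, q5, q6}.
States satisfying door: {q1, q2, q3}.
States satisfying A[¬door U door]: {q1, q2, q3, q4}.

{q1, q2, q3, q4}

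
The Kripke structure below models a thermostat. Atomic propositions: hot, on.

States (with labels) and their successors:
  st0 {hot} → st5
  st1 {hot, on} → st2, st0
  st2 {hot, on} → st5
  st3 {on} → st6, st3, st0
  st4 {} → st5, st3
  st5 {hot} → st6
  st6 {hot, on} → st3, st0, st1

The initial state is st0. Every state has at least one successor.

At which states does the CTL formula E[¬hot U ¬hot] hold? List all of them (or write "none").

{st3, st4}

States satisfying ¬hot: {st3, st4}.
States satisfying E[¬hot U ¬hot]: {st3, st4}.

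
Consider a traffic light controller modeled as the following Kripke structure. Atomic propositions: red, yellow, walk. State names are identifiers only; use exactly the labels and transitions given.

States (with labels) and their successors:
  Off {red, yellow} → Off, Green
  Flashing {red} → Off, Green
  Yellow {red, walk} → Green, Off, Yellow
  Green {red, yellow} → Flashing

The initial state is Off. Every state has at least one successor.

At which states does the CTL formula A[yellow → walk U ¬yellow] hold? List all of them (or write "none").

States satisfying yellow → walk: {Flashing, Yellow}.
States satisfying ¬yellow: {Flashing, Yellow}.
States satisfying A[yellow → walk U ¬yellow]: {Flashing, Yellow}.

{Flashing, Yellow}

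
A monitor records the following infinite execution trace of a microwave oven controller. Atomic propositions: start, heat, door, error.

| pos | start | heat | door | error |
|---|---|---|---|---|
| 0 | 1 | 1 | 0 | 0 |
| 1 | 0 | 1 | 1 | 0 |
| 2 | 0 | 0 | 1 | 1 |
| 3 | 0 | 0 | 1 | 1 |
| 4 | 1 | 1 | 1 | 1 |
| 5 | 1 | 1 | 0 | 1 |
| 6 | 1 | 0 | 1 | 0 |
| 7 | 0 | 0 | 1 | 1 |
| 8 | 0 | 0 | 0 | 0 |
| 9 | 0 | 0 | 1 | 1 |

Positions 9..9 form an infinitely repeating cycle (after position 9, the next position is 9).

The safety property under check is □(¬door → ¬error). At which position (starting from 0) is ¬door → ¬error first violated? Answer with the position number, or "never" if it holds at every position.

Check ¬door → ¬error at each position in order: 0 ✓, 1 ✓, 2 ✓, 3 ✓, 4 ✓.
At position 5 the labels are {error, heat, start}, so ¬door → ¬error is false there. This is the first violation.

5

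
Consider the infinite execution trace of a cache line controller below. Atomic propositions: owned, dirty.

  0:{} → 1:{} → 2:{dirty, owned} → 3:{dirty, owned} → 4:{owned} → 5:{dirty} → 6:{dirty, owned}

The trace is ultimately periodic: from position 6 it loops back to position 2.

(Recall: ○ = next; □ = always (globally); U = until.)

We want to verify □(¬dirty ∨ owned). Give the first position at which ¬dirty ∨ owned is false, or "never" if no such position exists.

5

Check ¬dirty ∨ owned at each position in order: 0 ✓, 1 ✓, 2 ✓, 3 ✓, 4 ✓.
At position 5 the labels are {dirty}, so ¬dirty ∨ owned is false there. This is the first violation.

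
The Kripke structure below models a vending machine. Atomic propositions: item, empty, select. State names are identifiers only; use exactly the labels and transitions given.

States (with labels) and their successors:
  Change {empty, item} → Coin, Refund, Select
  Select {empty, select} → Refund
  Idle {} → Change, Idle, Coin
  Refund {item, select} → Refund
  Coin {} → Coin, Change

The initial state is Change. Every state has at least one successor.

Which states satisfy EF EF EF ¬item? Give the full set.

{Change, Select, Idle, Coin}

States satisfying EF EF ¬item: {Change, Select, Idle, Coin}.
States satisfying EF EF EF ¬item: {Change, Select, Idle, Coin}.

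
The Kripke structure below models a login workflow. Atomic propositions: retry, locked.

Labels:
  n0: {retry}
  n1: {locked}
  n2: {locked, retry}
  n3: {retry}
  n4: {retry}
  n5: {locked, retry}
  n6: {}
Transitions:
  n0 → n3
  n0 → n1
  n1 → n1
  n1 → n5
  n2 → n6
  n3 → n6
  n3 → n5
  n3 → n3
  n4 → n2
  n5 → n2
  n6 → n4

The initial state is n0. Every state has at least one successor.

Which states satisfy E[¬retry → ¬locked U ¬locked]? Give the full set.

States satisfying ¬retry → ¬locked: {n0, n2, n3, n4, n5, n6}.
States satisfying ¬locked: {n0, n3, n4, n6}.
States satisfying E[¬retry → ¬locked U ¬locked]: {n0, n2, n3, n4, n5, n6}.

{n0, n2, n3, n4, n5, n6}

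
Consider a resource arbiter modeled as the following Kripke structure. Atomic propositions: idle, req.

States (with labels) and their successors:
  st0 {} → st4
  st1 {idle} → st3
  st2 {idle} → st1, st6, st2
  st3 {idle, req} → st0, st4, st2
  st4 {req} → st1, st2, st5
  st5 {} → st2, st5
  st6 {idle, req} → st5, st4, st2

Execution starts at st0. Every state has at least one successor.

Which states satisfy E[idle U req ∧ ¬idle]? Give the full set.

{st1, st2, st3, st4, st6}

States satisfying idle: {st1, st2, st3, st6}.
States satisfying req ∧ ¬idle: {st4}.
States satisfying E[idle U req ∧ ¬idle]: {st1, st2, st3, st4, st6}.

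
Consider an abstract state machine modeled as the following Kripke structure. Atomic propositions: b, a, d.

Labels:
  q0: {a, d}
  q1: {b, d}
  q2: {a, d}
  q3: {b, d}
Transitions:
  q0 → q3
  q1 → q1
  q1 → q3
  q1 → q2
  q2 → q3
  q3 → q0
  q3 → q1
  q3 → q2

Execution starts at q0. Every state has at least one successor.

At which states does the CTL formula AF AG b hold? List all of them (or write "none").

States satisfying AG b: ∅.
States satisfying AF AG b: ∅.

none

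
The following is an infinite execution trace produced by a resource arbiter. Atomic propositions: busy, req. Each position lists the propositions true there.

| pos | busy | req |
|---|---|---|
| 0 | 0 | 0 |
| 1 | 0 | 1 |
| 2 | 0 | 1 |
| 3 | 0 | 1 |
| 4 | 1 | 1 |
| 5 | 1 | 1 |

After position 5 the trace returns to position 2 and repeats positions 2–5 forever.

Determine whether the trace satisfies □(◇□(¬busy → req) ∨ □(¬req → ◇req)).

◇□(¬busy → req) ∨ □(¬req → ◇req) holds at every position 0..5, and those are all positions ever visited, so □(◇□(¬busy → req) ∨ □(¬req → ◇req)) holds.

Holds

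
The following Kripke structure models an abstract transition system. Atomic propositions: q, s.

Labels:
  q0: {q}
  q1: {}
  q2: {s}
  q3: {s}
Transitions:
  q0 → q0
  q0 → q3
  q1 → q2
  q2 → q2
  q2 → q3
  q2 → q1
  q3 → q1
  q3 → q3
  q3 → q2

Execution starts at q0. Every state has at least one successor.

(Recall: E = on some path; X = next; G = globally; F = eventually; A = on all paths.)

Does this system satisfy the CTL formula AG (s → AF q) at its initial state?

Does not hold

States satisfying s → AF q: {q0, q1}.
States satisfying AG (s → AF q): ∅.
q2 is reachable from q0 and violates s → AF q, so AG fails at q0.
q0 ∉ Sat(AG (s → AF q)).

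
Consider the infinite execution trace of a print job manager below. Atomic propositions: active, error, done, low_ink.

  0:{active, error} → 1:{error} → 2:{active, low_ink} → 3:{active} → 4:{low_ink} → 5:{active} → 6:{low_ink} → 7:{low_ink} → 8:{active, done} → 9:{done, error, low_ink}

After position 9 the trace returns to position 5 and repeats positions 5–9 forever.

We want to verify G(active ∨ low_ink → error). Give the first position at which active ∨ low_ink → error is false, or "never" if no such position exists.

Check active ∨ low_ink → error at each position in order: 0 ✓, 1 ✓.
At position 2 the labels are {active, low_ink}, so active ∨ low_ink → error is false there. This is the first violation.

2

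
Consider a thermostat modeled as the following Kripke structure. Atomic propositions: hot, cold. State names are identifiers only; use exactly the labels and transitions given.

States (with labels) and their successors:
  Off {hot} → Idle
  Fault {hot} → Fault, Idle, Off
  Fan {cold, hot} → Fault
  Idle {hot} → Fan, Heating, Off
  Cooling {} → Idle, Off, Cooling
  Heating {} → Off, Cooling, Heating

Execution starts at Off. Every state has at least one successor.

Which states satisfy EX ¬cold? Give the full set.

{Off, Fault, Fan, Idle, Cooling, Heating}

States satisfying ¬cold: {Off, Fault, Idle, Cooling, Heating}.
States satisfying EX ¬cold: {Off, Fault, Fan, Idle, Cooling, Heating}.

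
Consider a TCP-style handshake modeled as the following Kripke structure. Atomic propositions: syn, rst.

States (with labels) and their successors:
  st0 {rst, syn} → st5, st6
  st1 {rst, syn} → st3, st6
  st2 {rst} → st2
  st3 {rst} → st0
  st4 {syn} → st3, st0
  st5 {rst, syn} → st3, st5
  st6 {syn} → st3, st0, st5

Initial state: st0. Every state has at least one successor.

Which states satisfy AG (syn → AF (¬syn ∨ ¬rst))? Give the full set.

States satisfying syn → AF (¬syn ∨ ¬rst): {st1, st2, st3, st4, st6}.
States satisfying AG (syn → AF (¬syn ∨ ¬rst)): {st2}.

{st2}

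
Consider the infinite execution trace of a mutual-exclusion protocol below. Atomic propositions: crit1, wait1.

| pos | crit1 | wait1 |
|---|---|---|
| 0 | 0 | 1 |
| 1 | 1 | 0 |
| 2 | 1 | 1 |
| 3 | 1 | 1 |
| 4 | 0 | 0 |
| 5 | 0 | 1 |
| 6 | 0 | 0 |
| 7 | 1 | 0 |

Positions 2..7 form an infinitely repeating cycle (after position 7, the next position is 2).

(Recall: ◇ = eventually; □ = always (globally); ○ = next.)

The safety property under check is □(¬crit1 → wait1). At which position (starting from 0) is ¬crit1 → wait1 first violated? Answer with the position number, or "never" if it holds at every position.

4

Check ¬crit1 → wait1 at each position in order: 0 ✓, 1 ✓, 2 ✓, 3 ✓.
At position 4 the labels are {}, so ¬crit1 → wait1 is false there. This is the first violation.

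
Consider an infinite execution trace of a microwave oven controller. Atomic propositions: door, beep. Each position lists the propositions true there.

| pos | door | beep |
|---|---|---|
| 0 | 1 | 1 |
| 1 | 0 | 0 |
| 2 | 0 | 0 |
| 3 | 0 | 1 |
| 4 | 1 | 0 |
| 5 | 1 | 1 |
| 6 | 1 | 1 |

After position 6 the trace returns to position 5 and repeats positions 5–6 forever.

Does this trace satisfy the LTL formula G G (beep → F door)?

Satisfied

G (beep → F door) holds at every position 0..6, and those are all positions ever visited, so G G (beep → F door) holds.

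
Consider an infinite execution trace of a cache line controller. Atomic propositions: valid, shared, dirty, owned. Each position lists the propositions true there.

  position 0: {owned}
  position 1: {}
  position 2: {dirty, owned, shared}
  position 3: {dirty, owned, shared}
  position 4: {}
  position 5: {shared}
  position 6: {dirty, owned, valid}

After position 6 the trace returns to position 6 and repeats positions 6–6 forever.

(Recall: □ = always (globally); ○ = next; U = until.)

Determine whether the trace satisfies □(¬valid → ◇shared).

Satisfied

¬valid → ◇shared holds at every position 0..6, and those are all positions ever visited, so □(¬valid → ◇shared) holds.
Positions where ¬valid holds: 0, 1, 2, 3, 4, 5.
Check ◇shared at each: 0→ok, 1→ok, 2→ok, 3→ok, 4→ok, 5→ok.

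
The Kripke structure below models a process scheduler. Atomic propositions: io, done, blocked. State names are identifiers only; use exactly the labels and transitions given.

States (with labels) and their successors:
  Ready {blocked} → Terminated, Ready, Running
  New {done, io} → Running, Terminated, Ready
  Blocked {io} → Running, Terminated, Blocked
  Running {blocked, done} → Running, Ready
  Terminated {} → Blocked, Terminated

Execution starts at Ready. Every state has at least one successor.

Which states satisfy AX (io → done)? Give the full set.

States satisfying io → done: {Ready, New, Running, Terminated}.
States satisfying AX (io → done): {Ready, New, Running}.

{Ready, New, Running}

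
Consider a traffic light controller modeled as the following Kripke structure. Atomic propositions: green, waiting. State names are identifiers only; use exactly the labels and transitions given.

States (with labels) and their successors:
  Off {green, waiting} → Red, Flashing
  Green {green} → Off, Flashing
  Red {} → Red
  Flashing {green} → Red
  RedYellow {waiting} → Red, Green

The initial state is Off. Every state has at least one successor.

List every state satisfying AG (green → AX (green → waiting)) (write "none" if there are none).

States satisfying green → AX (green → waiting): {Red, Flashing, RedYellow}.
States satisfying AG (green → AX (green → waiting)): {Red, Flashing}.

{Red, Flashing}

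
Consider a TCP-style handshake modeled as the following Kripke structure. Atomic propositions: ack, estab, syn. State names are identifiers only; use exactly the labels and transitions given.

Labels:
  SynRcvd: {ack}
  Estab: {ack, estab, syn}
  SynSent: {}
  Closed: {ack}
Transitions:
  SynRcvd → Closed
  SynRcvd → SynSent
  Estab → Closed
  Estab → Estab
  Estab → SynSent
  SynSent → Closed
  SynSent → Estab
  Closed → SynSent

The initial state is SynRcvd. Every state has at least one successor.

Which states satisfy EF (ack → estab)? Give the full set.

{SynRcvd, Estab, SynSent, Closed}

States satisfying ack → estab: {Estab, SynSent}.
States satisfying EF (ack → estab): {SynRcvd, Estab, SynSent, Closed}.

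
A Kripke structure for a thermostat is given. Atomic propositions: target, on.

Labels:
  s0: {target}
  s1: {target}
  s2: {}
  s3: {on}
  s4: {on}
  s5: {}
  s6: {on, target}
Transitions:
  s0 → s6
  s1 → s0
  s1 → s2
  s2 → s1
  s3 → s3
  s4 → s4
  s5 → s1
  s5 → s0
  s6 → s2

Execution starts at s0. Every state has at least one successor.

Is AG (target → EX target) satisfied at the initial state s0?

Does not hold

States satisfying target → EX target: {s0, s1, s2, s3, s4, s5}.
States satisfying AG (target → EX target): {s3, s4}.
s6 is reachable from s0 and violates target → EX target, so AG fails at s0.
s0 ∉ Sat(AG (target → EX target)).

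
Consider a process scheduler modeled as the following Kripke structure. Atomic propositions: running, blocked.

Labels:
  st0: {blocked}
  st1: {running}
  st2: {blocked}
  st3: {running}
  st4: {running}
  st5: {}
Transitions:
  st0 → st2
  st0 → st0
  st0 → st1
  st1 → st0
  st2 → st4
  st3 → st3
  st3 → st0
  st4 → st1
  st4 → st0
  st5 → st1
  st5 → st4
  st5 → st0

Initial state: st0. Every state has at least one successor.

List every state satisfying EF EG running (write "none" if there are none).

States satisfying EG running: {st3}.
States satisfying EF EG running: {st3}.

{st3}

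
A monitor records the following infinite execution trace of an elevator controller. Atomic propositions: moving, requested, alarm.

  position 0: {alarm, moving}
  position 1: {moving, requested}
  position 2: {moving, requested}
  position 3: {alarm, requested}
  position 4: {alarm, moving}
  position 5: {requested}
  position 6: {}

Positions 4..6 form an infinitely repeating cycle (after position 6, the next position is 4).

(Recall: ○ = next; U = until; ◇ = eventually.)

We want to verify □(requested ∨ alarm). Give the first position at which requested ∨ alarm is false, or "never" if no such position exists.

6

Check requested ∨ alarm at each position in order: 0 ✓, 1 ✓, 2 ✓, 3 ✓, 4 ✓, 5 ✓.
At position 6 the labels are {}, so requested ∨ alarm is false there. This is the first violation.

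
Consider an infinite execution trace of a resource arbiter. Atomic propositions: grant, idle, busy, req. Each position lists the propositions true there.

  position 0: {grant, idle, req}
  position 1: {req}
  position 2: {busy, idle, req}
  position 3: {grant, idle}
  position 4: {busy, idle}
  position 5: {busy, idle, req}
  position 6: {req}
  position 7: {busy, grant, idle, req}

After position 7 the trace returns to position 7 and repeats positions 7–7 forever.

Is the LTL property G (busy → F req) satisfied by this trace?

Yes

busy → F req holds at every position 0..7, and those are all positions ever visited, so G (busy → F req) holds.
Positions where busy holds: 2, 4, 5, 7.
Check F req at each: 2→ok, 4→ok, 5→ok, 7→ok.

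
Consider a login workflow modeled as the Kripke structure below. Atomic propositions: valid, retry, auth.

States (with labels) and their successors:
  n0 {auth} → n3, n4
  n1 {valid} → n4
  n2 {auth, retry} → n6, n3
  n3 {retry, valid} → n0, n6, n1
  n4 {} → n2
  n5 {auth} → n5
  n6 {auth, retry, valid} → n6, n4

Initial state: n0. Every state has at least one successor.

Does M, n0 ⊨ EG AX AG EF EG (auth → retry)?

Holds

States satisfying AX AG EF EG (auth → retry): {n0, n1, n2, n3, n4, n6}.
States satisfying EG AX AG EF EG (auth → retry): {n0, n1, n2, n3, n4, n6}.
n0 ∈ Sat(EG AX AG EF EG (auth → retry)).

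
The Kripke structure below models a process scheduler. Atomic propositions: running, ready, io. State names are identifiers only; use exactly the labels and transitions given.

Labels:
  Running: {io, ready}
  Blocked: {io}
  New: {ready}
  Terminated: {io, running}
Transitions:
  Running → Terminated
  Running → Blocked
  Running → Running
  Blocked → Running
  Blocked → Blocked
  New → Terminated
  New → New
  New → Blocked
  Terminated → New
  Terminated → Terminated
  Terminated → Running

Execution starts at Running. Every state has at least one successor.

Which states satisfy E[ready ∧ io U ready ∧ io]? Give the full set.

States satisfying ready ∧ io: {Running}.
States satisfying E[ready ∧ io U ready ∧ io]: {Running}.

{Running}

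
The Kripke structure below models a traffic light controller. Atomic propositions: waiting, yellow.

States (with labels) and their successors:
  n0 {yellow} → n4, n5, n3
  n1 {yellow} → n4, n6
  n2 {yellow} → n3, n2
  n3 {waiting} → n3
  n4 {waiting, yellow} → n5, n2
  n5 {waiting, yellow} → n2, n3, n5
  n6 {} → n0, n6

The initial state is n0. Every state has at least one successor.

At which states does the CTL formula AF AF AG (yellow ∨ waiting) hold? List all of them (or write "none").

{n0, n2, n3, n4, n5}

States satisfying AF AG (yellow ∨ waiting): {n0, n2, n3, n4, n5}.
States satisfying AF AF AG (yellow ∨ waiting): {n0, n2, n3, n4, n5}.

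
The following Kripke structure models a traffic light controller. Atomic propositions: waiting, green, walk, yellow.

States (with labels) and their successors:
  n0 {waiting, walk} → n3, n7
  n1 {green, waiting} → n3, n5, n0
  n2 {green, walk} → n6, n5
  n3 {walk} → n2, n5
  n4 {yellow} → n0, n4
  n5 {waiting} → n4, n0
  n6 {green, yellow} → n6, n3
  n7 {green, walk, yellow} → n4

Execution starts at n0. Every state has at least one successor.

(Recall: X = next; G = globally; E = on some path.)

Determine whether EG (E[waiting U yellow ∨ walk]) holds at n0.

States satisfying E[waiting U yellow ∨ walk]: {n0, n1, n2, n3, n4, n5, n6, n7}.
States satisfying EG (E[waiting U yellow ∨ walk]): {n0, n1, n2, n3, n4, n5, n6, n7}.
n0 ∈ Sat(EG (E[waiting U yellow ∨ walk])).

Satisfied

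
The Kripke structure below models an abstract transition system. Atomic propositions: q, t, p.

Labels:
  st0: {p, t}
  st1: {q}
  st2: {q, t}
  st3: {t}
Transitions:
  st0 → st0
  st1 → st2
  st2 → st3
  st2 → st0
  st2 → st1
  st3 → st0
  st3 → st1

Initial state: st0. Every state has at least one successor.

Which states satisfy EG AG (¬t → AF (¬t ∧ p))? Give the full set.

{st0}

States satisfying AG (¬t → AF (¬t ∧ p)): {st0}.
States satisfying EG AG (¬t → AF (¬t ∧ p)): {st0}.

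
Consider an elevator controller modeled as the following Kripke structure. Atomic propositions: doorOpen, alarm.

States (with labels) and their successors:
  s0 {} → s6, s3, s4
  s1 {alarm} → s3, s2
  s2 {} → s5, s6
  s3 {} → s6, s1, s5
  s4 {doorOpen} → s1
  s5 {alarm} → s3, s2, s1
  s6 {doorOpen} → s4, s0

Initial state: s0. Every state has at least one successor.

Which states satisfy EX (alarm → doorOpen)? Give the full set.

{s0, s1, s2, s3, s5, s6}

States satisfying alarm → doorOpen: {s0, s2, s3, s4, s6}.
States satisfying EX (alarm → doorOpen): {s0, s1, s2, s3, s5, s6}.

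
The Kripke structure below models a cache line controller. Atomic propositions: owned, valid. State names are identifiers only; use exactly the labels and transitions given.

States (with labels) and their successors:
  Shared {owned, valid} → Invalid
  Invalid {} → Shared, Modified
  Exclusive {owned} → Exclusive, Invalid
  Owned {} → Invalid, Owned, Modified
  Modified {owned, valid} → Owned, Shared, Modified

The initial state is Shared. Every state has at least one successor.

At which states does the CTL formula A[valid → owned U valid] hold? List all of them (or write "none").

{Shared, Invalid, Modified}

States satisfying valid → owned: {Shared, Invalid, Exclusive, Owned, Modified}.
States satisfying valid: {Shared, Modified}.
States satisfying A[valid → owned U valid]: {Shared, Invalid, Modified}.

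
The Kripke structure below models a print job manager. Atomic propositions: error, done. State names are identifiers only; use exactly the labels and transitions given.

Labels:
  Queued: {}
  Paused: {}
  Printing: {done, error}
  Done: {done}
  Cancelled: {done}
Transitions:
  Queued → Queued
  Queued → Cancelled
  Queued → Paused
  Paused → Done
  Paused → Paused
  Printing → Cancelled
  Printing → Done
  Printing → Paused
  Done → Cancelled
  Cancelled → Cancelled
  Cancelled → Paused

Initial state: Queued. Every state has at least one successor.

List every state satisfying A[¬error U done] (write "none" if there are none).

{Printing, Done, Cancelled}

States satisfying ¬error: {Queued, Paused, Done, Cancelled}.
States satisfying done: {Printing, Done, Cancelled}.
States satisfying A[¬error U done]: {Printing, Done, Cancelled}.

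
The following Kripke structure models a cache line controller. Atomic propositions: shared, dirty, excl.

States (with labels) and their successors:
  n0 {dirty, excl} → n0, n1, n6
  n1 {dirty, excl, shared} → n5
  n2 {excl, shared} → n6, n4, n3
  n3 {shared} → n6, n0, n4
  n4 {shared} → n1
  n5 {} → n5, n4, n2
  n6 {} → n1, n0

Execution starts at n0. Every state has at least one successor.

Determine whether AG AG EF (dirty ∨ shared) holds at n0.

States satisfying AG EF (dirty ∨ shared): {n0, n1, n2, n3, n4, n5, n6}.
States satisfying AG AG EF (dirty ∨ shared): {n0, n1, n2, n3, n4, n5, n6}.
Every state reachable from n0 satisfies AG EF (dirty ∨ shared).
n0 ∈ Sat(AG AG EF (dirty ∨ shared)).

Yes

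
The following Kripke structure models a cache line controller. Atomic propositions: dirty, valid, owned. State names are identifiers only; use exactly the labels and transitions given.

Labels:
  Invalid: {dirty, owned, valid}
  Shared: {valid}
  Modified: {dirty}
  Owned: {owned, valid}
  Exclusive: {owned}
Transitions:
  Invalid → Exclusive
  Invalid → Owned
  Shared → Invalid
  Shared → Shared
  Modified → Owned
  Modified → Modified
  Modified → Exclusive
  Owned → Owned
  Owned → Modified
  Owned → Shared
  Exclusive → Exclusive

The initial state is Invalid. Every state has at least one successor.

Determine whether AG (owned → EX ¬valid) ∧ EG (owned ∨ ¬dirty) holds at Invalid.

Holds

States satisfying owned → EX ¬valid: {Invalid, Shared, Modified, Owned, Exclusive}.
States satisfying AG (owned → EX ¬valid): {Invalid, Shared, Modified, Owned, Exclusive}.
States satisfying owned ∨ ¬dirty: {Invalid, Shared, Owned, Exclusive}.
States satisfying EG (owned ∨ ¬dirty): {Invalid, Shared, Owned, Exclusive}.
States satisfying AG (owned → EX ¬valid) ∧ EG (owned ∨ ¬dirty): {Invalid, Shared, Owned, Exclusive}.
Invalid ∈ Sat(AG (owned → EX ¬valid) ∧ EG (owned ∨ ¬dirty)).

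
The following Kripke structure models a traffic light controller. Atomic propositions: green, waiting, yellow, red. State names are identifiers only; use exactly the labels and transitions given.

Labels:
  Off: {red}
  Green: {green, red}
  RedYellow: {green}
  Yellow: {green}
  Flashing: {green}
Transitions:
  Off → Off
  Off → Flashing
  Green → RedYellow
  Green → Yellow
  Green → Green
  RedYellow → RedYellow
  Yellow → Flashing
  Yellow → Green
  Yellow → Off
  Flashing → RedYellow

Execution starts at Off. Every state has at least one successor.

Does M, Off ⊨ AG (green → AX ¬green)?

No

States satisfying green → AX ¬green: {Off}.
States satisfying AG (green → AX ¬green): ∅.
Flashing is reachable from Off and violates green → AX ¬green, so AG fails at Off.
Off ∉ Sat(AG (green → AX ¬green)).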